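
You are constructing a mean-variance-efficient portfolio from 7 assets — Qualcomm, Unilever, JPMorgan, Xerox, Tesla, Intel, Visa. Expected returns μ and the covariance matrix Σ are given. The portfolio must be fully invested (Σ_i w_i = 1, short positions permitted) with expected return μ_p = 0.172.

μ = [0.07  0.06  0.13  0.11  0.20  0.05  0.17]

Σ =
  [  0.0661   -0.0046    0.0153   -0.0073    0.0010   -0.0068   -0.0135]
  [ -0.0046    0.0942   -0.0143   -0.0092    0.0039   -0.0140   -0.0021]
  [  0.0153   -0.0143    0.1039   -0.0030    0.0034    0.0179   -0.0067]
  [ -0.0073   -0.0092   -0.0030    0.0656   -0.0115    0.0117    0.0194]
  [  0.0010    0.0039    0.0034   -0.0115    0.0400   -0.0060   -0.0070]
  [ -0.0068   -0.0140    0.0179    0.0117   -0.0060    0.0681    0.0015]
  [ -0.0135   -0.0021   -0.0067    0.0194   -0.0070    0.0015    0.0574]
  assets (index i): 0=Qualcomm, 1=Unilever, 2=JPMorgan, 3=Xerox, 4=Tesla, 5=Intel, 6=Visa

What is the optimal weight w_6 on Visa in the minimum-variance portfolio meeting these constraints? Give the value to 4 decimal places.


0.2797

p=Σ⁻¹μ = [1.8520  1.0466  1.0413  1.8937  6.0924  0.9920  3.6341]
q=Σ⁻¹𝟙 = [22.5163  16.0677  6.1689  16.3874  33.6694  18.2782  22.1149]
a=μᵀp=2.421982  b=𝟙ᵀp=16.552091  c=𝟙ᵀq=135.202825  D=ac−b²=53.487077
λ₁=(c·0.172−b)/D = (135.202825·0.172−16.552091)/53.487077 = 0.125316
λ₂=(a−b·0.172)/D = (2.421982−16.552091·0.172)/53.487077 = -0.007945
w* = 0.125316·p + -0.007945·q:
  w_0 = 0.125316·1.8520 + -0.007945·22.5163 = 0.0532  (Qualcomm)
  w_1 = 0.125316·1.0466 + -0.007945·16.0677 = 0.0035  (Unilever)
  w_2 = 0.125316·1.0413 + -0.007945·6.1689 = 0.0815  (JPMorgan)
  w_3 = 0.125316·1.8937 + -0.007945·16.3874 = 0.1071  (Xerox)
  w_4 = 0.125316·6.0924 + -0.007945·33.6694 = 0.4960  (Tesla)
  w_5 = 0.125316·0.9920 + -0.007945·18.2782 = -0.0209  (Intel)
  w_6 = 0.125316·3.6341 + -0.007945·22.1149 = 0.2797  (Visa)
Σw_i=1.0000  μᵀw=0.1720
σ²=wᵀΣw=λ₁·μ_p+λ₂ = 0.125316·0.172 + -0.007945 = 0.013609 ≈ 0.0136


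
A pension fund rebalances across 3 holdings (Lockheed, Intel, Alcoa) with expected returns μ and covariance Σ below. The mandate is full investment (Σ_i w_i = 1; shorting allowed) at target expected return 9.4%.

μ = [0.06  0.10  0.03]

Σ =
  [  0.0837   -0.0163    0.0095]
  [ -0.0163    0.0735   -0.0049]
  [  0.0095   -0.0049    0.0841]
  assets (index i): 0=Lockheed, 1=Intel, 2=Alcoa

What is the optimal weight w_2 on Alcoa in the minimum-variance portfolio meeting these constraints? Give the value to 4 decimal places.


u=Σ⁻¹μ = [0.9906  1.6028  0.3382]
v=Σ⁻¹𝟙 = [14.0666  17.4797  11.3201]
a=μᵀu=0.229859  b=𝟙ᵀu=2.931566  c=𝟙ᵀv=42.866356  D=ac−b²=1.259128
λ₁=(c·0.094−b)/D = (42.866356·0.094−2.931566)/1.259128 = 0.871930
λ₂=(a−b·0.094)/D = (0.229859−2.931566·0.094)/1.259128 = -0.036302
w* = 0.871930·u + -0.036302·v:
  w_0 = 0.871930·0.9906 + -0.036302·14.0666 = 0.3531  (Lockheed)
  w_1 = 0.871930·1.6028 + -0.036302·17.4797 = 0.7630  (Intel)
  w_2 = 0.871930·0.3382 + -0.036302·11.3201 = -0.1160  (Alcoa)
Σw_i=1.0000  μᵀw=0.0940
σ²=wᵀΣw=λ₁·μ_p+λ₂ = 0.871930·0.094 + -0.036302 = 0.045660 ≈ 0.0457

-0.1160


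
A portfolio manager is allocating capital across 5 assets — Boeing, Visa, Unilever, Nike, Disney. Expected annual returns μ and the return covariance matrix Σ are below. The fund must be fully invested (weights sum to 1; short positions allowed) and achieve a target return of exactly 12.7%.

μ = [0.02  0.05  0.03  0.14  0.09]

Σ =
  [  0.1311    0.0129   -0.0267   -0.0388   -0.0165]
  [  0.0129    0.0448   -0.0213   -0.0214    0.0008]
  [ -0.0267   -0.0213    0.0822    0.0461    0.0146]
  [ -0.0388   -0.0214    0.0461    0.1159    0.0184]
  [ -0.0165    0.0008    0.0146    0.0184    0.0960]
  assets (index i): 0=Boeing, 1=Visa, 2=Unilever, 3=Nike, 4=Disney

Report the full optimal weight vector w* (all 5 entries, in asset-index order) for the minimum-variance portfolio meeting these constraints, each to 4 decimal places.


0.0725  0.3343  -0.3492  0.6899  0.2524

p=Σ⁻¹μ = [0.5419  1.6917  -0.0495  1.6077  0.7159]
q=Σ⁻¹𝟙 = [12.0473  31.8719  17.0707  10.5490  7.6036]
a=μᵀp=0.383457  b=𝟙ᵀp=4.507848  c=𝟙ᵀq=79.142551  D=ac−b²=10.027078
λ₁=(c·0.127−b)/D = (79.142551·0.127−4.507848)/10.027078 = 0.552829
λ₂=(a−b·0.127)/D = (0.383457−4.507848·0.127)/10.027078 = -0.018853
w* = 0.552829·p + -0.018853·q:
  w_0 = 0.552829·0.5419 + -0.018853·12.0473 = 0.0725  (Boeing)
  w_1 = 0.552829·1.6917 + -0.018853·31.8719 = 0.3343  (Visa)
  w_2 = 0.552829·-0.0495 + -0.018853·17.0707 = -0.3492  (Unilever)
  w_3 = 0.552829·1.6077 + -0.018853·10.5490 = 0.6899  (Nike)
  w_4 = 0.552829·0.7159 + -0.018853·7.6036 = 0.2524  (Disney)
Σw_i=1.0000  μᵀw=0.1270
σ²=wᵀΣw=λ₁·μ_p+λ₂ = 0.552829·0.127 + -0.018853 = 0.051356 ≈ 0.0514


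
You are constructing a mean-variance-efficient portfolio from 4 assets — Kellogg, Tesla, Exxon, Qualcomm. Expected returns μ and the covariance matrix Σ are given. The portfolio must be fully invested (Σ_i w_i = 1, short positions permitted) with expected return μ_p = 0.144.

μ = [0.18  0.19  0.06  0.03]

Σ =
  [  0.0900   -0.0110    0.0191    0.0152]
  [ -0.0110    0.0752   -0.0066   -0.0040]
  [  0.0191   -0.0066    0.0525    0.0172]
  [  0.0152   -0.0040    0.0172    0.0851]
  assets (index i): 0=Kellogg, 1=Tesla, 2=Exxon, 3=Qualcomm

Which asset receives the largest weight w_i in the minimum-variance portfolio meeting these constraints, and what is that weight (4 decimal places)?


u=Σ⁻¹μ = [2.2114  2.9106  0.7211  -0.0514]
v=Σ⁻¹𝟙 = [8.5006  16.3142  15.4236  7.8820]
a=μᵀu=0.992792  b=𝟙ᵀu=5.791702  c=𝟙ᵀv=48.120556  D=ac−b²=14.229891
λ₁=(c·0.144−b)/D = (48.120556·0.144−5.791702)/14.229891 = 0.079948
λ₂=(a−b·0.144)/D = (0.992792−5.791702·0.144)/14.229891 = 0.011159
w* = 0.079948·u + 0.011159·v:
  w_0 = 0.079948·2.2114 + 0.011159·8.5006 = 0.2717  (Kellogg)
  w_1 = 0.079948·2.9106 + 0.011159·16.3142 = 0.4147  (Tesla)
  w_2 = 0.079948·0.7211 + 0.011159·15.4236 = 0.2298  (Exxon)
  w_3 = 0.079948·-0.0514 + 0.011159·7.8820 = 0.0838  (Qualcomm)
Σw_i=1.0000  μᵀw=0.1440
σ²=wᵀΣw=λ₁·μ_p+λ₂ = 0.079948·0.144 + 0.011159 = 0.022671 ≈ 0.0227

Tesla (0.4147)


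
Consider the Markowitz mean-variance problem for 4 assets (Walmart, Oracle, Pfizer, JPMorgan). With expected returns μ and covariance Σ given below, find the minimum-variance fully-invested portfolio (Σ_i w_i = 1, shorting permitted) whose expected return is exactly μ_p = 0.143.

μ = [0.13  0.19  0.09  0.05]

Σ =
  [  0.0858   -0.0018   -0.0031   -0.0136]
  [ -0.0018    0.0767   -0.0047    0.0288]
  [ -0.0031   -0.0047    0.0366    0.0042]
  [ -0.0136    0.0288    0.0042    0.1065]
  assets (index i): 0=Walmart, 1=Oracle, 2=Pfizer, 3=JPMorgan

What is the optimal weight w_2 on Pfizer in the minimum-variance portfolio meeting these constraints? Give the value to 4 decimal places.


0.4023

g=Σ⁻¹μ = [1.6513  2.7679  2.9756  -0.1855]
h=Σ⁻¹𝟙 = [14.0275  12.6933  29.3844  6.5896]
a=μᵀg=0.999109  b=𝟙ᵀg=7.209370  c=𝟙ᵀh=62.694729  D=ac−b²=10.663881
λ₁=(c·0.143−b)/D = (62.694729·0.143−7.209370)/10.663881 = 0.164666
λ₂=(a−b·0.143)/D = (0.999109−7.209370·0.143)/10.663881 = -0.002985
w* = 0.164666·g + -0.002985·h:
  w_0 = 0.164666·1.6513 + -0.002985·14.0275 = 0.2300  (Walmart)
  w_1 = 0.164666·2.7679 + -0.002985·12.6933 = 0.4179  (Oracle)
  w_2 = 0.164666·2.9756 + -0.002985·29.3844 = 0.4023  (Pfizer)
  w_3 = 0.164666·-0.1855 + -0.002985·6.5896 = -0.0502  (JPMorgan)
Σw_i=1.0000  μᵀw=0.1430
σ²=wᵀΣw=λ₁·μ_p+λ₂ = 0.164666·0.143 + -0.002985 = 0.020562 ≈ 0.0206


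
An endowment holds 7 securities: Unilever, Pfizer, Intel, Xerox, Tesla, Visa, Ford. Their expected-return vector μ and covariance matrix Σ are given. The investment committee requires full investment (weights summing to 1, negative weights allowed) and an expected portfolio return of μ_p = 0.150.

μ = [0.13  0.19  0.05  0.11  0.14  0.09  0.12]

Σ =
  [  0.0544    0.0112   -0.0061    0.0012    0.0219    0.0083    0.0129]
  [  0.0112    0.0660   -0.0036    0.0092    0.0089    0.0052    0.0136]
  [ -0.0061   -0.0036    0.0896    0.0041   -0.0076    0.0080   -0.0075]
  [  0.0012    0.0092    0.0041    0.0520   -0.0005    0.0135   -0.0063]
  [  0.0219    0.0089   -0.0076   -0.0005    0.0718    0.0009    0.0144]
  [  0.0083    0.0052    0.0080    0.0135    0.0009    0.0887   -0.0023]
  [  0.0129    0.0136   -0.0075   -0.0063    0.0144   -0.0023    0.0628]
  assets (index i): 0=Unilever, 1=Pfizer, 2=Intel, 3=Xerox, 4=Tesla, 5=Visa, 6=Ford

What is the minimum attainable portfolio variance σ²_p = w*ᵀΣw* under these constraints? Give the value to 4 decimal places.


0.0223

x=Σ⁻¹μ = [1.1825  2.0323  0.8039  1.7041  1.1793  0.4732  1.2417]
y=Σ⁻¹𝟙 = [10.2670  7.2780  12.6788  16.7735  8.5205  6.4594  13.7182]
a=μᵀx=1.124190  b=𝟙ᵀx=8.616949  c=𝟙ᵀy=75.695372  D=ac−b²=10.844157
λ₁=(c·0.150−b)/D = (75.695372·0.150−8.616949)/10.844157 = 0.252427
λ₂=(a−b·0.150)/D = (1.124190−8.616949·0.150)/10.844157 = -0.015525
w* = 0.252427·x + -0.015525·y:
  w_0 = 0.252427·1.1825 + -0.015525·10.2670 = 0.1391  (Unilever)
  w_1 = 0.252427·2.0323 + -0.015525·7.2780 = 0.4000  (Pfizer)
  w_2 = 0.252427·0.8039 + -0.015525·12.6788 = 0.0061  (Intel)
  w_3 = 0.252427·1.7041 + -0.015525·16.7735 = 0.1698  (Xerox)
  w_4 = 0.252427·1.1793 + -0.015525·8.5205 = 0.1654  (Tesla)
  w_5 = 0.252427·0.4732 + -0.015525·6.4594 = 0.0192  (Visa)
  w_6 = 0.252427·1.2417 + -0.015525·13.7182 = 0.1005  (Ford)
Σw_i=1.0000  μᵀw=0.1500
σ²=wᵀΣw=λ₁·μ_p+λ₂ = 0.252427·0.150 + -0.015525 = 0.022339 ≈ 0.0223


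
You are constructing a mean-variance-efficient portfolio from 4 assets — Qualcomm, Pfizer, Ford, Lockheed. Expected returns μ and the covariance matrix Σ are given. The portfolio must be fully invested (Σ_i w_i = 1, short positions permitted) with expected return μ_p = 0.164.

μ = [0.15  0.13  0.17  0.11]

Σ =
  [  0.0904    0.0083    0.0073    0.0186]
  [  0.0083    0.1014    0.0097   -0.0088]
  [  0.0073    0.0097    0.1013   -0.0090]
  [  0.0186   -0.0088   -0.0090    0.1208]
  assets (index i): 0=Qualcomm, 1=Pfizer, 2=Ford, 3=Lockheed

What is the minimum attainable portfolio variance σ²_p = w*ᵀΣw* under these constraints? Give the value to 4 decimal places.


0.0580

u=Σ⁻¹μ = [1.2425  1.1103  1.5638  0.9167]
v=Σ⁻¹𝟙 = [7.7513  9.0798  9.1927  8.4310]
a=μᵀu=0.697386  b=𝟙ᵀu=4.833227  c=𝟙ᵀv=34.454719  D=ac−b²=0.668155
λ₁=(c·0.164−b)/D = (34.454719·0.164−4.833227)/0.668155 = 1.223289
λ₂=(a−b·0.164)/D = (0.697386−4.833227·0.164)/0.668155 = -0.142576
w* = 1.223289·u + -0.142576·v:
  w_0 = 1.223289·1.2425 + -0.142576·7.7513 = 0.4147  (Qualcomm)
  w_1 = 1.223289·1.1103 + -0.142576·9.0798 = 0.0637  (Pfizer)
  w_2 = 1.223289·1.5638 + -0.142576·9.1927 = 0.6023  (Ford)
  w_3 = 1.223289·0.9167 + -0.142576·8.4310 = -0.0807  (Lockheed)
Σw_i=1.0000  μᵀw=0.1640
σ²=wᵀΣw=λ₁·μ_p+λ₂ = 1.223289·0.164 + -0.142576 = 0.058043 ≈ 0.0580


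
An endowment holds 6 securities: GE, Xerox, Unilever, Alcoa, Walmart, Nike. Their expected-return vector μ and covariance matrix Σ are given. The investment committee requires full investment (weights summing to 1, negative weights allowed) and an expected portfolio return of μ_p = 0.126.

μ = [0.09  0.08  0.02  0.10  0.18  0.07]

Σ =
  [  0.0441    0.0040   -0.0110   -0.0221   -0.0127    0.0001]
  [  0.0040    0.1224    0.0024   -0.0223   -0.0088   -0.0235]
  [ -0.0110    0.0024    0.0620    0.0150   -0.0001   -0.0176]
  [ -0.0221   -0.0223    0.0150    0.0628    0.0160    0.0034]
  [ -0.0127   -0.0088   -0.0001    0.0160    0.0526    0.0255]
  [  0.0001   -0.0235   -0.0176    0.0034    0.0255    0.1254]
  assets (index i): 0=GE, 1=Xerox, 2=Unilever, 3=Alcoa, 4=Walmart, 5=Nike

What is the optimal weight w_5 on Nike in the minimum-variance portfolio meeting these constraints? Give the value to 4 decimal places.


x=Σ⁻¹μ = [4.4204  1.2300  0.4626  2.4675  3.9557  -0.0212]
y=Σ⁻¹𝟙 = [45.4379  14.2512  19.6405  26.6885  20.1426  8.5459]
a=μᵀx=1.462780  b=𝟙ᵀx=12.515042  c=𝟙ᵀy=134.706516  D=ac−b²=40.419791
λ₁=(c·0.126−b)/D = (134.706516·0.126−12.515042)/40.419791 = 0.110292
λ₂=(a−b·0.126)/D = (1.462780−12.515042·0.126)/40.419791 = -0.002823
w* = 0.110292·x + -0.002823·y:
  w_0 = 0.110292·4.4204 + -0.002823·45.4379 = 0.3593  (GE)
  w_1 = 0.110292·1.2300 + -0.002823·14.2512 = 0.0954  (Xerox)
  w_2 = 0.110292·0.4626 + -0.002823·19.6405 = -0.0044  (Unilever)
  w_3 = 0.110292·2.4675 + -0.002823·26.6885 = 0.1968  (Alcoa)
  w_4 = 0.110292·3.9557 + -0.002823·20.1426 = 0.3794  (Walmart)
  w_5 = 0.110292·-0.0212 + -0.002823·8.5459 = -0.0265  (Nike)
Σw_i=1.0000  μᵀw=0.1260
σ²=wᵀΣw=λ₁·μ_p+λ₂ = 0.110292·0.126 + -0.002823 = 0.011074 ≈ 0.0111

-0.0265


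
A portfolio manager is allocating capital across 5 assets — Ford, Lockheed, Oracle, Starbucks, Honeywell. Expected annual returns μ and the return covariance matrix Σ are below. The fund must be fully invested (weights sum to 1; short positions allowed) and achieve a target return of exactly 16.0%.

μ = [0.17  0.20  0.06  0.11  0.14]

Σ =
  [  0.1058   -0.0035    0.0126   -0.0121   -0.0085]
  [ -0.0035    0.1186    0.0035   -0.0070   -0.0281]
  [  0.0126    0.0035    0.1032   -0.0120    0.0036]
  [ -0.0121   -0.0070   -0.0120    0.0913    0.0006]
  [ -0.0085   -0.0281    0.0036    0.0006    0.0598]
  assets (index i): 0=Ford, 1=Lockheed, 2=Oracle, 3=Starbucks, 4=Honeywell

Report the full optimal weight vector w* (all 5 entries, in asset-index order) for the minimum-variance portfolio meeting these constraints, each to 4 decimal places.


g=Σ⁻¹μ = [2.1758  2.7719  0.2847  1.7174  3.9186]
h=Σ⁻¹𝟙 = [12.6552  15.3700  8.4643  14.7562  25.0860]
a=μᵀg=1.678875  b=𝟙ᵀg=10.868453  c=𝟙ᵀh=76.331609  D=ac−b²=10.027935
λ₁=(c·0.160−b)/D = (76.331609·0.160−10.868453)/10.027935 = 0.134086
λ₂=(a−b·0.160)/D = (1.678875−10.868453·0.160)/10.027935 = -0.005991
w* = 0.134086·g + -0.005991·h:
  w_0 = 0.134086·2.1758 + -0.005991·12.6552 = 0.2159  (Ford)
  w_1 = 0.134086·2.7719 + -0.005991·15.3700 = 0.2796  (Lockheed)
  w_2 = 0.134086·0.2847 + -0.005991·8.4643 = -0.0125  (Oracle)
  w_3 = 0.134086·1.7174 + -0.005991·14.7562 = 0.1419  (Starbucks)
  w_4 = 0.134086·3.9186 + -0.005991·25.0860 = 0.3751  (Honeywell)
Σw_i=1.0000  μᵀw=0.1600
σ²=wᵀΣw=λ₁·μ_p+λ₂ = 0.134086·0.160 + -0.005991 = 0.015463 ≈ 0.0155

0.2159  0.2796  -0.0125  0.1419  0.3751


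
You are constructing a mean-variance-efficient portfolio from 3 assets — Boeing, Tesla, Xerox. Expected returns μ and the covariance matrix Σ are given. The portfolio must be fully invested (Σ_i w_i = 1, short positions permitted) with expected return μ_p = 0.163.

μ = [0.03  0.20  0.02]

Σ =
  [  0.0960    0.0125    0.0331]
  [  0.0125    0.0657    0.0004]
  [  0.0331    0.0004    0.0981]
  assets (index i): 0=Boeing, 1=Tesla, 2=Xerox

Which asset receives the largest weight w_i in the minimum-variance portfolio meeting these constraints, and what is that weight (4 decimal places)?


Tesla (0.7919)

p=Σ⁻¹μ = [-0.1742  3.0758  0.2501]
q=Σ⁻¹𝟙 = [5.7590  14.0751  8.1931]
a=μᵀp=0.614929  b=𝟙ᵀp=3.151656  c=𝟙ᵀq=28.027282  D=ac−b²=7.301846
λ₁=(c·0.163−b)/D = (28.027282·0.163−3.151656)/7.301846 = 0.194032
λ₂=(a−b·0.163)/D = (0.614929−3.151656·0.163)/7.301846 = 0.013861
w* = 0.194032·p + 0.013861·q:
  w_0 = 0.194032·-0.1742 + 0.013861·5.7590 = 0.0460  (Boeing)
  w_1 = 0.194032·3.0758 + 0.013861·14.0751 = 0.7919  (Tesla)
  w_2 = 0.194032·0.2501 + 0.013861·8.1931 = 0.1621  (Xerox)
Σw_i=1.0000  μᵀw=0.1630
σ²=wᵀΣw=λ₁·μ_p+λ₂ = 0.194032·0.163 + 0.013861 = 0.045488 ≈ 0.0455


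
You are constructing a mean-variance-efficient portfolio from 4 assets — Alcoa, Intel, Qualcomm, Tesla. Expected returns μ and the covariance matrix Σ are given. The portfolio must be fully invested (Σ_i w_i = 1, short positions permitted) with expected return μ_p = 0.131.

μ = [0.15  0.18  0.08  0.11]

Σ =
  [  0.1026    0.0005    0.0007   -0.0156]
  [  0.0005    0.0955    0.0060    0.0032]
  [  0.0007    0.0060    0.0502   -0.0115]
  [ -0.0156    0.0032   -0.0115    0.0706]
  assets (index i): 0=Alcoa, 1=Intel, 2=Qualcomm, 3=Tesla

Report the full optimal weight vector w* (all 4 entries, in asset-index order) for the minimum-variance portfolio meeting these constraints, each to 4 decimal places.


x=Σ⁻¹μ = [1.7721  1.6853  1.8663  2.1772]
y=Σ⁻¹𝟙 = [12.6486  8.2492  23.4318  20.4021]
a=μᵀx=0.957970  b=𝟙ᵀx=7.500913  c=𝟙ᵀy=64.731620  D=ac−b²=5.747228
λ₁=(c·0.131−b)/D = (64.731620·0.131−7.500913)/5.747228 = 0.170331
λ₂=(a−b·0.131)/D = (0.957970−7.500913·0.131)/5.747228 = -0.004289
w* = 0.170331·x + -0.004289·y:
  w_0 = 0.170331·1.7721 + -0.004289·12.6486 = 0.2476  (Alcoa)
  w_1 = 0.170331·1.6853 + -0.004289·8.2492 = 0.2517  (Intel)
  w_2 = 0.170331·1.8663 + -0.004289·23.4318 = 0.2174  (Qualcomm)
  w_3 = 0.170331·2.1772 + -0.004289·20.4021 = 0.2833  (Tesla)
Σw_i=1.0000  μᵀw=0.1310
σ²=wᵀΣw=λ₁·μ_p+λ₂ = 0.170331·0.131 + -0.004289 = 0.018024 ≈ 0.0180

0.2476  0.2517  0.2174  0.2833


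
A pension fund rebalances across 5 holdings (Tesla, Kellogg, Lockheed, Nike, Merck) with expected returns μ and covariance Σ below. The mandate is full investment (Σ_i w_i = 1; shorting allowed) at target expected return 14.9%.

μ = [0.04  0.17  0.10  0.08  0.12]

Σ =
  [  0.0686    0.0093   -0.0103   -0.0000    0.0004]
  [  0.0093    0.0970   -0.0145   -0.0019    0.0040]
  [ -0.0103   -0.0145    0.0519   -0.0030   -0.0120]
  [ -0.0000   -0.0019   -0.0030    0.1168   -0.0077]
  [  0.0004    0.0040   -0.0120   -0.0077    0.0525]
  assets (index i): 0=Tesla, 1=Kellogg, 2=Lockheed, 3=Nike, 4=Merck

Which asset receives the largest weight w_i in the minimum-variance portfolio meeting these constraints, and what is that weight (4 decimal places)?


Kellogg (0.4289)

p=Σ⁻¹μ = [0.7981  2.0828  3.4313  1.0082  3.0531]
q=Σ⁻¹𝟙 = [17.6952  12.6884  33.2799  11.4178  27.2275]
a=μᵀp=1.176164  b=𝟙ᵀp=10.373552  c=𝟙ᵀq=102.308794  D=ac−b²=12.721341
λ₁=(c·0.149−b)/D = (102.308794·0.149−10.373552)/12.721341 = 0.382857
λ₂=(a−b·0.149)/D = (1.176164−10.373552·0.149)/12.721341 = -0.029045
w* = 0.382857·p + -0.029045·q:
  w_0 = 0.382857·0.7981 + -0.029045·17.6952 = -0.2084  (Tesla)
  w_1 = 0.382857·2.0828 + -0.029045·12.6884 = 0.4289  (Kellogg)
  w_2 = 0.382857·3.4313 + -0.029045·33.2799 = 0.3471  (Lockheed)
  w_3 = 0.382857·1.0082 + -0.029045·11.4178 = 0.0544  (Nike)
  w_4 = 0.382857·3.0531 + -0.029045·27.2275 = 0.3781  (Merck)
Σw_i=1.0000  μᵀw=0.1490
σ²=wᵀΣw=λ₁·μ_p+λ₂ = 0.382857·0.149 + -0.029045 = 0.028000 ≈ 0.0280


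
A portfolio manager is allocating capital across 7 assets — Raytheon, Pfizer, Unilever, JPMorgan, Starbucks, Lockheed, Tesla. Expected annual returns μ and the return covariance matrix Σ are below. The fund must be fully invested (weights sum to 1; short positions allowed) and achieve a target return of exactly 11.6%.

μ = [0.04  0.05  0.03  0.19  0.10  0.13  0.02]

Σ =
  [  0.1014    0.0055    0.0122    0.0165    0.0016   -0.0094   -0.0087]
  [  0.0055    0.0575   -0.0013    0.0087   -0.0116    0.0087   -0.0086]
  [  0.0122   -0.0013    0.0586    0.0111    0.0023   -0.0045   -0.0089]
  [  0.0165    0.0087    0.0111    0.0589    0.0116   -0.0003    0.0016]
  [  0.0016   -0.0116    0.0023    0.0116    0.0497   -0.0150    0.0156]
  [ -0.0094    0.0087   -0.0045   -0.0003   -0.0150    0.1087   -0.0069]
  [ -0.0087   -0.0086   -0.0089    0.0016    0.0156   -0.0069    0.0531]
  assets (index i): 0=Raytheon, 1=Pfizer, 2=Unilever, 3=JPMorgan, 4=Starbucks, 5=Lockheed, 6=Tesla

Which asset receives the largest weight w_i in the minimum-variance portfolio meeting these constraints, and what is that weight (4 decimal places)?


g=Σ⁻¹μ = [0.0117  0.6327  0.0396  2.7462  1.9402  1.4246  0.0200]
h=Σ⁻¹𝟙 = [8.7362  21.9621  18.7846  3.2155  20.2246  13.2123  22.6474]
a=μᵀg=0.934686  b=𝟙ᵀg=6.815059  c=𝟙ᵀh=108.782825  D=ac−b²=55.232772
λ₁=(c·0.116−b)/D = (108.782825·0.116−6.815059)/55.232772 = 0.105078
λ₂=(a−b·0.116)/D = (0.934686−6.815059·0.116)/55.232772 = 0.002610
w* = 0.105078·g + 0.002610·h:
  w_0 = 0.105078·0.0117 + 0.002610·8.7362 = 0.0240  (Raytheon)
  w_1 = 0.105078·0.6327 + 0.002610·21.9621 = 0.1238  (Pfizer)
  w_2 = 0.105078·0.0396 + 0.002610·18.7846 = 0.0532  (Unilever)
  w_3 = 0.105078·2.7462 + 0.002610·3.2155 = 0.2970  (JPMorgan)
  w_4 = 0.105078·1.9402 + 0.002610·20.2246 = 0.2567  (Starbucks)
  w_5 = 0.105078·1.4246 + 0.002610·13.2123 = 0.1842  (Lockheed)
  w_6 = 0.105078·0.0200 + 0.002610·22.6474 = 0.0612  (Tesla)
Σw_i=1.0000  μᵀw=0.1160
σ²=wᵀΣw=λ₁·μ_p+λ₂ = 0.105078·0.116 + 0.002610 = 0.014799 ≈ 0.0148

JPMorgan (0.2970)


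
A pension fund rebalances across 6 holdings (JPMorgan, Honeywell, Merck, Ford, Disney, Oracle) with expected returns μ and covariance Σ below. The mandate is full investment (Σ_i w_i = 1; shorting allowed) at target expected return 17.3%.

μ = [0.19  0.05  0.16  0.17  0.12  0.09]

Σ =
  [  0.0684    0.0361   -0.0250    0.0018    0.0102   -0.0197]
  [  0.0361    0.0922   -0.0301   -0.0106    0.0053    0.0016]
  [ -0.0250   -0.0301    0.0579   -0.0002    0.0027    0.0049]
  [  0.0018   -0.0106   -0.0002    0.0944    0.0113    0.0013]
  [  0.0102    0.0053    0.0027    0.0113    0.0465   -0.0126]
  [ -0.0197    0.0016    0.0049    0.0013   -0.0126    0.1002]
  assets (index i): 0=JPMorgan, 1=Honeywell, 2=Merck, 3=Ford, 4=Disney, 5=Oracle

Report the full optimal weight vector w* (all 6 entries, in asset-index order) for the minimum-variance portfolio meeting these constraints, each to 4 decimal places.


g=Σ⁻¹μ = [4.5553  0.3763  4.7245  1.5822  1.3417  1.7050]
h=Σ⁻¹𝟙 = [20.7241  12.8638  31.0392  9.6995  15.1576  14.1114]
a=μᵀg=2.223659  b=𝟙ᵀg=14.284898  c=𝟙ᵀh=103.595666  D=ac−b²=26.303151
λ₁=(c·0.173−b)/D = (103.595666·0.173−14.284898)/26.303151 = 0.138278
λ₂=(a−b·0.173)/D = (2.223659−14.284898·0.173)/26.303151 = -0.009414
w* = 0.138278·g + -0.009414·h:
  w_0 = 0.138278·4.5553 + -0.009414·20.7241 = 0.4348  (JPMorgan)
  w_1 = 0.138278·0.3763 + -0.009414·12.8638 = -0.0691  (Honeywell)
  w_2 = 0.138278·4.7245 + -0.009414·31.0392 = 0.3611  (Merck)
  w_3 = 0.138278·1.5822 + -0.009414·9.6995 = 0.1275  (Ford)
  w_4 = 0.138278·1.3417 + -0.009414·15.1576 = 0.0428  (Disney)
  w_5 = 0.138278·1.7050 + -0.009414·14.1114 = 0.1029  (Oracle)
Σw_i=1.0000  μᵀw=0.1730
σ²=wᵀΣw=λ₁·μ_p+λ₂ = 0.138278·0.173 + -0.009414 = 0.014508 ≈ 0.0145

0.4348  -0.0691  0.3611  0.1275  0.0428  0.1029


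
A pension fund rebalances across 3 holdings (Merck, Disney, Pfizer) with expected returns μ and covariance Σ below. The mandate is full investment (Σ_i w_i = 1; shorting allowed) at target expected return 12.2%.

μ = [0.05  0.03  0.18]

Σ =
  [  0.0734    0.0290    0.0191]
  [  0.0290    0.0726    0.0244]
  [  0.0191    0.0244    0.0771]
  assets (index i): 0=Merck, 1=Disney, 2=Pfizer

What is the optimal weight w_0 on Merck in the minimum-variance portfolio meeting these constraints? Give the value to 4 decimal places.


u=Σ⁻¹μ = [0.2469  -0.5030  2.4326]
v=Σ⁻¹𝟙 = [8.4303  7.5527  8.4915]
a=μᵀu=0.435132  b=𝟙ᵀu=2.176566  c=𝟙ᵀv=24.474527  D=ac−b²=5.912207
λ₁=(c·0.122−b)/D = (24.474527·0.122−2.176566)/5.912207 = 0.136891
λ₂=(a−b·0.122)/D = (0.435132−2.176566·0.122)/5.912207 = 0.028685
w* = 0.136891·u + 0.028685·v:
  w_0 = 0.136891·0.2469 + 0.028685·8.4303 = 0.2756  (Merck)
  w_1 = 0.136891·-0.5030 + 0.028685·7.5527 = 0.1478  (Disney)
  w_2 = 0.136891·2.4326 + 0.028685·8.4915 = 0.5766  (Pfizer)
Σw_i=1.0000  μᵀw=0.1220
σ²=wᵀΣw=λ₁·μ_p+λ₂ = 0.136891·0.122 + 0.028685 = 0.045386 ≈ 0.0454

0.2756


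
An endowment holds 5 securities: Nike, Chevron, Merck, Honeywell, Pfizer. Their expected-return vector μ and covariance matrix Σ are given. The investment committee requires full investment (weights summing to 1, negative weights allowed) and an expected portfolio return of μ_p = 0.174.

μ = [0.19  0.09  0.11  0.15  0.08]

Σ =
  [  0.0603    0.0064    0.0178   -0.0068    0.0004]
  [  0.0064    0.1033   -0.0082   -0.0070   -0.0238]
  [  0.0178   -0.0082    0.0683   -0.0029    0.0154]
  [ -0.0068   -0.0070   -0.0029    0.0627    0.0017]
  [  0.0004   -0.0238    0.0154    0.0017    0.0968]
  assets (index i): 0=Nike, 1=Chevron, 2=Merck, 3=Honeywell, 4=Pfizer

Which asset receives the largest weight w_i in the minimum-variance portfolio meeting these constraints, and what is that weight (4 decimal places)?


Nike (0.5987)

x=Σ⁻¹μ = [3.0927  1.1521  0.8597  2.8715  0.9097]
y=Σ⁻¹𝟙 = [14.0259  13.6356  10.8296  19.1797  11.5654]
a=μᵀx=1.289351  b=𝟙ᵀx=8.885574  c=𝟙ᵀy=69.236252  D=ac−b²=10.316387
λ₁=(c·0.174−b)/D = (69.236252·0.174−8.885574)/10.316387 = 0.306457
λ₂=(a−b·0.174)/D = (1.289351−8.885574·0.174)/10.316387 = -0.024887
w* = 0.306457·x + -0.024887·y:
  w_0 = 0.306457·3.0927 + -0.024887·14.0259 = 0.5987  (Nike)
  w_1 = 0.306457·1.1521 + -0.024887·13.6356 = 0.0137  (Chevron)
  w_2 = 0.306457·0.8597 + -0.024887·10.8296 = -0.0061  (Merck)
  w_3 = 0.306457·2.8715 + -0.024887·19.1797 = 0.4027  (Honeywell)
  w_4 = 0.306457·0.9097 + -0.024887·11.5654 = -0.0090  (Pfizer)
Σw_i=1.0000  μᵀw=0.1740
σ²=wᵀΣw=λ₁·μ_p+λ₂ = 0.306457·0.174 + -0.024887 = 0.028437 ≈ 0.0284


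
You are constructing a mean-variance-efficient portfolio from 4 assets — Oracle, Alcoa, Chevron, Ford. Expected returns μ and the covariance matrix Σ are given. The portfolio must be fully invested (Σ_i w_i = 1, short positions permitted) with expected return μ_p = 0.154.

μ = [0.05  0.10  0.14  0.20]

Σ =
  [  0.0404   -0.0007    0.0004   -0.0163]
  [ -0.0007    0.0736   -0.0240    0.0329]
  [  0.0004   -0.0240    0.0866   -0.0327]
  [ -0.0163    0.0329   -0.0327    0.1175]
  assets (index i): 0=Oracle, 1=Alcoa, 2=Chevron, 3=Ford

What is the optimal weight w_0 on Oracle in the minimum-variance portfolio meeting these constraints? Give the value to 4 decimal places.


0.0817

x=Σ⁻¹μ = [2.2275  1.2127  2.8758  2.4719]
y=Σ⁻¹𝟙 = [30.6845  14.1455  20.8413  14.6066]
a=μᵀx=1.129638  b=𝟙ᵀx=8.787886  c=𝟙ᵀy=80.277961  D=ac−b²=13.458067
λ₁=(c·0.154−b)/D = (80.277961·0.154−8.787886)/13.458067 = 0.265634
λ₂=(a−b·0.154)/D = (1.129638−8.787886·0.154)/13.458067 = -0.016622
w* = 0.265634·x + -0.016622·y:
  w_0 = 0.265634·2.2275 + -0.016622·30.6845 = 0.0817  (Oracle)
  w_1 = 0.265634·1.2127 + -0.016622·14.1455 = 0.0870  (Alcoa)
  w_2 = 0.265634·2.8758 + -0.016622·20.8413 = 0.4175  (Chevron)
  w_3 = 0.265634·2.4719 + -0.016622·14.6066 = 0.4138  (Ford)
Σw_i=1.0000  μᵀw=0.1540
σ²=wᵀΣw=λ₁·μ_p+λ₂ = 0.265634·0.154 + -0.016622 = 0.024286 ≈ 0.0243


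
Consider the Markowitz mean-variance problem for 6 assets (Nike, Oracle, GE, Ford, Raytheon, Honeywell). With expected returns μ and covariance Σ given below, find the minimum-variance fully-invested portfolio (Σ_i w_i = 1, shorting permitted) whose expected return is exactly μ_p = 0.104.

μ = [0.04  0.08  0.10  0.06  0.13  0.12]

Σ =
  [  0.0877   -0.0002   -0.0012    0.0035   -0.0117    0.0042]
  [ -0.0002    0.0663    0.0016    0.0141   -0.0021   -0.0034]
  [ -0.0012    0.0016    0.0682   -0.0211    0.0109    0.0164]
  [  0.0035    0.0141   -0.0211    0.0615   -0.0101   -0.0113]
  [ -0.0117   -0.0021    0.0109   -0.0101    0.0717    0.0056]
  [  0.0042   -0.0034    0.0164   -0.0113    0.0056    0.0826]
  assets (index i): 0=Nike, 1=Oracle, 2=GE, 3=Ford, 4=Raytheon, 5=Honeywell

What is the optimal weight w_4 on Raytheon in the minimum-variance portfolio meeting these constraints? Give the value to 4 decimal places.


p=Σ⁻¹μ = [0.5949  0.9287  1.3850  1.7500  1.8719  1.2983]
q=Σ⁻¹𝟙 = [12.3692  10.7933  16.7150  23.4462  16.2066  10.7119]
a=μᵀp=0.740736  b=𝟙ᵀp=7.828786  c=𝟙ᵀq=90.242161  D=ac−b²=5.555699
λ₁=(c·0.104−b)/D = (90.242161·0.104−7.828786)/5.555699 = 0.280145
λ₂=(a−b·0.104)/D = (0.740736−7.828786·0.104)/5.555699 = -0.013222
w* = 0.280145·p + -0.013222·q:
  w_0 = 0.280145·0.5949 + -0.013222·12.3692 = 0.0031  (Nike)
  w_1 = 0.280145·0.9287 + -0.013222·10.7933 = 0.1175  (Oracle)
  w_2 = 0.280145·1.3850 + -0.013222·16.7150 = 0.1670  (GE)
  w_3 = 0.280145·1.7500 + -0.013222·23.4462 = 0.1802  (Ford)
  w_4 = 0.280145·1.8719 + -0.013222·16.2066 = 0.3101  (Raytheon)
  w_5 = 0.280145·1.2983 + -0.013222·10.7119 = 0.2221  (Honeywell)
Σw_i=1.0000  μᵀw=0.1040
σ²=wᵀΣw=λ₁·μ_p+λ₂ = 0.280145·0.104 + -0.013222 = 0.015913 ≈ 0.0159

0.3101


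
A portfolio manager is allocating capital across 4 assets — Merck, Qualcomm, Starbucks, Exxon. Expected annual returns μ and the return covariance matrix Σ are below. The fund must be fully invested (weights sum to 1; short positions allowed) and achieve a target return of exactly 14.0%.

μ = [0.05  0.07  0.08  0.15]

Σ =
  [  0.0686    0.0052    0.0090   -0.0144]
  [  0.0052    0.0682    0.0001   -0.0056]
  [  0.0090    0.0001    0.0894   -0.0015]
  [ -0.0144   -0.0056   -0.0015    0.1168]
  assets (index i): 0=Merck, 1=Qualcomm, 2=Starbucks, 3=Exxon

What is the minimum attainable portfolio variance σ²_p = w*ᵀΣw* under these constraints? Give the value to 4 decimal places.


g=Σ⁻¹μ = [0.8422  1.0801  0.8332  1.4506]
h=Σ⁻¹𝟙 = [14.5286  14.4579  9.8944  11.1731]
a=μᵀg=0.401953  b=𝟙ᵀg=4.206000  c=𝟙ᵀh=50.054002  D=ac−b²=2.428944
λ₁=(c·0.140−b)/D = (50.054002·0.140−4.206000)/2.428944 = 1.153407
λ₂=(a−b·0.140)/D = (0.401953−4.206000·0.140)/2.428944 = -0.076941
w* = 1.153407·g + -0.076941·h:
  w_0 = 1.153407·0.8422 + -0.076941·14.5286 = -0.1465  (Merck)
  w_1 = 1.153407·1.0801 + -0.076941·14.4579 = 0.1333  (Qualcomm)
  w_2 = 1.153407·0.8332 + -0.076941·9.8944 = 0.1997  (Starbucks)
  w_3 = 1.153407·1.4506 + -0.076941·11.1731 = 0.8134  (Exxon)
Σw_i=1.0000  μᵀw=0.1400
σ²=wᵀΣw=λ₁·μ_p+λ₂ = 1.153407·0.140 + -0.076941 = 0.084535 ≈ 0.0845

0.0845


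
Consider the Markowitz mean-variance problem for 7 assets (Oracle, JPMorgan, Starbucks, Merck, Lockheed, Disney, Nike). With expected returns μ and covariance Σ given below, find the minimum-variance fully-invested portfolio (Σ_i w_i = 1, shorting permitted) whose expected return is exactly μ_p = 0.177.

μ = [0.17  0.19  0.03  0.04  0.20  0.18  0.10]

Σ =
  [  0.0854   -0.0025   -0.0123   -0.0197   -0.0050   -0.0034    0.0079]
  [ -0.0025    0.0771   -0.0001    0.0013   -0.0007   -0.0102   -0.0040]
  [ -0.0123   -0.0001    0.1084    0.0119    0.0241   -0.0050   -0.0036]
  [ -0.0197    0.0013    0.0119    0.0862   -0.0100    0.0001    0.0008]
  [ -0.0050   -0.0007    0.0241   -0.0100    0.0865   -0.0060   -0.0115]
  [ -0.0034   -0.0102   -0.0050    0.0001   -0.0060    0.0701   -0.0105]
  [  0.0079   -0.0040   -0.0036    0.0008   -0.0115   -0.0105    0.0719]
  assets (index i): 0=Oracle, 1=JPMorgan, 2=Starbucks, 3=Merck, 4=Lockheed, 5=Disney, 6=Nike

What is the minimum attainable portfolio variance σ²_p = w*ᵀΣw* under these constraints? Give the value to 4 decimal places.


g=Σ⁻¹μ = [2.5091  3.1728  -0.0484  1.3443  3.2246  3.7724  2.3409]
h=Σ⁻¹𝟙 = [17.0541  17.3705  7.4144  15.9305  16.5585  22.4066  19.1154]
a=μᵀg=2.639733  b=𝟙ᵀg=16.315678  c=𝟙ᵀh=115.849944  D=ac−b²=39.611548
λ₁=(c·0.177−b)/D = (115.849944·0.177−16.315678)/39.611548 = 0.105771
λ₂=(a−b·0.177)/D = (2.639733−16.315678·0.177)/39.611548 = -0.006264
w* = 0.105771·g + -0.006264·h:
  w_0 = 0.105771·2.5091 + -0.006264·17.0541 = 0.1586  (Oracle)
  w_1 = 0.105771·3.1728 + -0.006264·17.3705 = 0.2268  (JPMorgan)
  w_2 = 0.105771·-0.0484 + -0.006264·7.4144 = -0.0516  (Starbucks)
  w_3 = 0.105771·1.3443 + -0.006264·15.9305 = 0.0424  (Merck)
  w_4 = 0.105771·3.2246 + -0.006264·16.5585 = 0.2373  (Lockheed)
  w_5 = 0.105771·3.7724 + -0.006264·22.4066 = 0.2586  (Disney)
  w_6 = 0.105771·2.3409 + -0.006264·19.1154 = 0.1279  (Nike)
Σw_i=1.0000  μᵀw=0.1770
σ²=wᵀΣw=λ₁·μ_p+λ₂ = 0.105771·0.177 + -0.006264 = 0.012457 ≈ 0.0125

0.0125


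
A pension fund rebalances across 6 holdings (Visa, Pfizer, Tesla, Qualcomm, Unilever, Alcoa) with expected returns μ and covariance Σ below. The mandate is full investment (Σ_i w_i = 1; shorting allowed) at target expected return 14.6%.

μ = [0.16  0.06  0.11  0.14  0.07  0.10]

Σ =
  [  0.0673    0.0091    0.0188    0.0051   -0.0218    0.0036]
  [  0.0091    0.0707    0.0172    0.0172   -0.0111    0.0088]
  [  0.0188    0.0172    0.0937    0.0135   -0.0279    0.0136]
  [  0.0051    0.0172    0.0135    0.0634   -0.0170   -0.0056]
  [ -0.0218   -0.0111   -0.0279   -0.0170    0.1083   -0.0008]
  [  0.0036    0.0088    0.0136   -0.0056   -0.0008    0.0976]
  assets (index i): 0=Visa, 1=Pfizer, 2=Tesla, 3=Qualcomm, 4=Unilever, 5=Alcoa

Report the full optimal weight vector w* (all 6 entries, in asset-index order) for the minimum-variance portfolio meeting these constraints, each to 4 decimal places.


0.4423  -0.1861  0.0573  0.4058  0.1597  0.1210

p=Σ⁻¹μ = [2.5108  -0.0913  0.7023  2.4284  1.7119  0.9957]
q=Σ⁻¹𝟙 = [15.6829  7.9709  7.7241  16.2725  17.8177  8.9522]
a=μᵀp=1.032884  b=𝟙ᵀp=8.257779  c=𝟙ᵀq=74.420306  D=ac−b²=8.676624
λ₁=(c·0.146−b)/D = (74.420306·0.146−8.257779)/8.676624 = 0.300530
λ₂=(a−b·0.146)/D = (1.032884−8.257779·0.146)/8.676624 = -0.019910
w* = 0.300530·p + -0.019910·q:
  w_0 = 0.300530·2.5108 + -0.019910·15.6829 = 0.4423  (Visa)
  w_1 = 0.300530·-0.0913 + -0.019910·7.9709 = -0.1861  (Pfizer)
  w_2 = 0.300530·0.7023 + -0.019910·7.7241 = 0.0573  (Tesla)
  w_3 = 0.300530·2.4284 + -0.019910·16.2725 = 0.4058  (Qualcomm)
  w_4 = 0.300530·1.7119 + -0.019910·17.8177 = 0.1597  (Unilever)
  w_5 = 0.300530·0.9957 + -0.019910·8.9522 = 0.1210  (Alcoa)
Σw_i=1.0000  μᵀw=0.1460
σ²=wᵀΣw=λ₁·μ_p+λ₂ = 0.300530·0.146 + -0.019910 = 0.023967 ≈ 0.0240


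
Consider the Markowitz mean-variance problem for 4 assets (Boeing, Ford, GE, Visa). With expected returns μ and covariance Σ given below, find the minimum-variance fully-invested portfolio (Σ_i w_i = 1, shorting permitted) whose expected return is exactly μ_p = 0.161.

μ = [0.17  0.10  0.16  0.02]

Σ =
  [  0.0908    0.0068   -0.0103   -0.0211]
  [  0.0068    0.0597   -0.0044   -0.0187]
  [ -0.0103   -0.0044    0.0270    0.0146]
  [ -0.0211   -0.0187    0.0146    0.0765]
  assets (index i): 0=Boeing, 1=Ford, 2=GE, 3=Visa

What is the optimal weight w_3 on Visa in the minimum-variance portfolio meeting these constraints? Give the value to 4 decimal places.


-0.0504

x=Σ⁻¹μ = [2.5580  1.9346  7.1793  0.0697]
y=Σ⁻¹𝟙 = [17.4332  22.6376  38.7107  16.0260]
a=μᵀx=1.778402  b=𝟙ᵀx=11.741630  c=𝟙ᵀy=94.807471  D=ac−b²=30.739955
λ₁=(c·0.161−b)/D = (94.807471·0.161−11.741630)/30.739955 = 0.114586
λ₂=(a−b·0.161)/D = (1.778402−11.741630·0.161)/30.739955 = -0.003643
w* = 0.114586·x + -0.003643·y:
  w_0 = 0.114586·2.5580 + -0.003643·17.4332 = 0.2296  (Boeing)
  w_1 = 0.114586·1.9346 + -0.003643·22.6376 = 0.1392  (Ford)
  w_2 = 0.114586·7.1793 + -0.003643·38.7107 = 0.6816  (GE)
  w_3 = 0.114586·0.0697 + -0.003643·16.0260 = -0.0504  (Visa)
Σw_i=1.0000  μᵀw=0.1610
σ²=wᵀΣw=λ₁·μ_p+λ₂ = 0.114586·0.161 + -0.003643 = 0.014805 ≈ 0.0148


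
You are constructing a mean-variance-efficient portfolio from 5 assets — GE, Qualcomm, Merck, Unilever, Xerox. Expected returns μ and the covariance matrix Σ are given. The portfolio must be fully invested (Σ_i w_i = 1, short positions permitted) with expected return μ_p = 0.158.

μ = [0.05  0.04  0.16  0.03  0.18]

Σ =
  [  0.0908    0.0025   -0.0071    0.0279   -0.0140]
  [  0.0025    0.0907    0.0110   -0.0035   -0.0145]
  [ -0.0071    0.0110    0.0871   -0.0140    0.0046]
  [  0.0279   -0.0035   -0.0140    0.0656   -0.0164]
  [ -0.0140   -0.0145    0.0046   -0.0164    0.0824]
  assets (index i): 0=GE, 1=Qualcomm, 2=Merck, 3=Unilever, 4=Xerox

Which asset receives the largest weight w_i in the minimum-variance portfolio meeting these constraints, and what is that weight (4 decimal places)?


Xerox (0.5039)

u=Σ⁻¹μ = [0.6938  0.6512  1.8749  1.2367  2.5584]
v=Σ⁻¹𝟙 = [8.5058  13.0714  12.6987  19.8127  19.1157]
a=μᵀu=0.858348  b=𝟙ᵀu=7.015131  c=𝟙ᵀv=73.204216  D=ac−b²=13.622654
λ₁=(c·0.158−b)/D = (73.204216·0.158−7.015131)/13.622654 = 0.334086
λ₂=(a−b·0.158)/D = (0.858348−7.015131·0.158)/13.622654 = -0.018355
w* = 0.334086·u + -0.018355·v:
  w_0 = 0.334086·0.6938 + -0.018355·8.5058 = 0.0757  (GE)
  w_1 = 0.334086·0.6512 + -0.018355·13.0714 = -0.0224  (Qualcomm)
  w_2 = 0.334086·1.8749 + -0.018355·12.6987 = 0.3933  (Merck)
  w_3 = 0.334086·1.2367 + -0.018355·19.8127 = 0.0495  (Unilever)
  w_4 = 0.334086·2.5584 + -0.018355·19.1157 = 0.5039  (Xerox)
Σw_i=1.0000  μᵀw=0.1580
σ²=wᵀΣw=λ₁·μ_p+λ₂ = 0.334086·0.158 + -0.018355 = 0.034431 ≈ 0.0344


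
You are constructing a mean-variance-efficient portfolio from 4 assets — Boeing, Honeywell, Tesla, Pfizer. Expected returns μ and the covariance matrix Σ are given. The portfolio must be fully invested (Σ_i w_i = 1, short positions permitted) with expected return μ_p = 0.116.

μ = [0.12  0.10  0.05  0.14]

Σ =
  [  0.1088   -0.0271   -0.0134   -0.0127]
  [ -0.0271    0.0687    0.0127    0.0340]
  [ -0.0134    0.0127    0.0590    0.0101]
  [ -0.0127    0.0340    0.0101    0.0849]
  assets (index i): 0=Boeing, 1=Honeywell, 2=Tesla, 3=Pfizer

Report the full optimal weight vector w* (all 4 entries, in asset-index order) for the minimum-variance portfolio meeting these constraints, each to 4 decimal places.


0.3511  0.2670  0.0700  0.3119

x=Σ⁻¹μ = [1.6775  1.3550  0.7191  1.2718]
y=Σ⁻¹𝟙 = [15.5583  14.5459  16.2654  6.3457]
a=μᵀx=0.550791  b=𝟙ᵀx=5.023251  c=𝟙ᵀy=52.715260  D=ac−b²=3.802035
λ₁=(c·0.116−b)/D = (52.715260·0.116−5.023251)/3.802035 = 0.287141
λ₂=(a−b·0.116)/D = (0.550791−5.023251·0.116)/3.802035 = -0.008392
w* = 0.287141·x + -0.008392·y:
  w_0 = 0.287141·1.6775 + -0.008392·15.5583 = 0.3511  (Boeing)
  w_1 = 0.287141·1.3550 + -0.008392·14.5459 = 0.2670  (Honeywell)
  w_2 = 0.287141·0.7191 + -0.008392·16.2654 = 0.0700  (Tesla)
  w_3 = 0.287141·1.2718 + -0.008392·6.3457 = 0.3119  (Pfizer)
Σw_i=1.0000  μᵀw=0.1160
σ²=wᵀΣw=λ₁·μ_p+λ₂ = 0.287141·0.116 + -0.008392 = 0.024916 ≈ 0.0249


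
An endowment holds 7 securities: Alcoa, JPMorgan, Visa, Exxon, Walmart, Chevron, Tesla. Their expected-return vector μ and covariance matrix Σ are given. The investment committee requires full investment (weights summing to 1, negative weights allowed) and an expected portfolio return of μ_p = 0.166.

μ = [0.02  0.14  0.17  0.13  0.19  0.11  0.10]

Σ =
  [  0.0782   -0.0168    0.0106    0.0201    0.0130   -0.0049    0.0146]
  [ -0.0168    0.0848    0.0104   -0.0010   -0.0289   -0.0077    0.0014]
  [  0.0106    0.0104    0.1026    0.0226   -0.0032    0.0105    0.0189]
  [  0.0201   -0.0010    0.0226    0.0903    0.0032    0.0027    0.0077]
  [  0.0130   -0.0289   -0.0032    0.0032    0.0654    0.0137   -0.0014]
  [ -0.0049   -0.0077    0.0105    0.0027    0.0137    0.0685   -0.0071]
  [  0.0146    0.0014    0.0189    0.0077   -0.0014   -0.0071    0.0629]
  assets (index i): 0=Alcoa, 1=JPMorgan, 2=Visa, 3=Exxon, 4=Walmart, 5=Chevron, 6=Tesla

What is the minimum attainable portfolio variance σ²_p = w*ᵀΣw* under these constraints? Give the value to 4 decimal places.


g=Σ⁻¹μ = [-0.3805  2.9377  0.9304  1.0269  4.0834  1.0560  1.4176]
h=Σ⁻¹𝟙 = [10.6904  21.6064  1.6456  6.2064  19.6878  14.7868  13.7890]
a=μᵀg=1.729090  b=𝟙ᵀg=11.071411  c=𝟙ᵀh=88.412373  D=ac−b²=30.296785
λ₁=(c·0.166−b)/D = (88.412373·0.166−11.071411)/30.296785 = 0.118991
λ₂=(a−b·0.166)/D = (1.729090−11.071411·0.166)/30.296785 = -0.003590
w* = 0.118991·g + -0.003590·h:
  w_0 = 0.118991·-0.3805 + -0.003590·10.6904 = -0.0837  (Alcoa)
  w_1 = 0.118991·2.9377 + -0.003590·21.6064 = 0.2720  (JPMorgan)
  w_2 = 0.118991·0.9304 + -0.003590·1.6456 = 0.1048  (Visa)
  w_3 = 0.118991·1.0269 + -0.003590·6.2064 = 0.0999  (Exxon)
  w_4 = 0.118991·4.0834 + -0.003590·19.6878 = 0.4152  (Walmart)
  w_5 = 0.118991·1.0560 + -0.003590·14.7868 = 0.0726  (Chevron)
  w_6 = 0.118991·1.4176 + -0.003590·13.7890 = 0.1192  (Tesla)
Σw_i=1.0000  μᵀw=0.1660
σ²=wᵀΣw=λ₁·μ_p+λ₂ = 0.118991·0.166 + -0.003590 = 0.016163 ≈ 0.0162

0.0162
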